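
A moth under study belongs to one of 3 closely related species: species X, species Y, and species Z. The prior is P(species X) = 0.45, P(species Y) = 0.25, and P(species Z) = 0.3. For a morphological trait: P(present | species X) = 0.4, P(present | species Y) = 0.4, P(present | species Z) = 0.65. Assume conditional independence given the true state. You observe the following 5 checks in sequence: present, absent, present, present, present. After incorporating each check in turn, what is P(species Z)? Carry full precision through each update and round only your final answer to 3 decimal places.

0.635

After 'present': normaliser = 0.4·0.4500 + 0.4·0.2500 + 0.65·0.3000; P(species X) ≈ 0.3789, P(species Y) ≈ 0.2105, P(species Z) ≈ 0.4105
After 'absent': normaliser = 0.6·0.3789 + 0.6·0.2105 + 0.35·0.4105; P(species X) ≈ 0.4571, P(species Y) ≈ 0.2540, P(species Z) ≈ 0.2889
After 'present': normaliser = 0.4·0.4571 + 0.4·0.2540 + 0.65·0.2889; P(species X) ≈ 0.3872, P(species Y) ≈ 0.2151, P(species Z) ≈ 0.3976
After 'present': normaliser = 0.4·0.3872 + 0.4·0.2151 + 0.65·0.3976; P(species X) ≈ 0.3101, P(species Y) ≈ 0.1723, P(species Z) ≈ 0.5176
After 'present': normaliser = 0.4·0.3101 + 0.4·0.1723 + 0.65·0.5176; P(species X) ≈ 0.2343, P(species Y) ≈ 0.1302, P(species Z) ≈ 0.6355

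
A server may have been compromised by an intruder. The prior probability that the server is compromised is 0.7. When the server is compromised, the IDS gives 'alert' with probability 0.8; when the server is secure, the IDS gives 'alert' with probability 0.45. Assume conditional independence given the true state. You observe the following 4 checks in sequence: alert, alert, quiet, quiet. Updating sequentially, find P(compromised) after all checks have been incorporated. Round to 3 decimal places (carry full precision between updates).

0.494

After 'alert': P(compromised) = 0.8·0.7000 / (0.8·0.7000 + 0.45·0.3000) ≈ 0.8058
After 'alert': P(compromised) = 0.8·0.8058 / (0.8·0.8058 + 0.45·0.1942) ≈ 0.8806
After 'quiet': P(compromised) = 0.2·0.8806 / (0.2·0.8806 + 0.55·0.1194) ≈ 0.7284
After 'quiet': P(compromised) = 0.2·0.7284 / (0.2·0.7284 + 0.55·0.2716) ≈ 0.4937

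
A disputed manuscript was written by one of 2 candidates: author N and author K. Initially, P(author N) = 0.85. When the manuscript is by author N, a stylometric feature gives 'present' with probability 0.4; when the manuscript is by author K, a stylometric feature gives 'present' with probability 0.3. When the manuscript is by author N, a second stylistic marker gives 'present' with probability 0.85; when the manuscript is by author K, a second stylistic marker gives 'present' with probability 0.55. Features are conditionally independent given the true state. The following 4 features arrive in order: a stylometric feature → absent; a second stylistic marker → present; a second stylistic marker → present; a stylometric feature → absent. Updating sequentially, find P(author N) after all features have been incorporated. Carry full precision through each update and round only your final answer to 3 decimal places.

After a stylometric feature='absent': P(author N) = 0.6·0.8500 / (0.6·0.8500 + 0.7·0.1500) ≈ 0.8293
After a second stylistic marker='present': P(author N) = 0.85·0.8293 / (0.85·0.8293 + 0.55·0.1707) ≈ 0.8824
After a second stylistic marker='present': P(author N) = 0.85·0.8824 / (0.85·0.8824 + 0.55·0.1176) ≈ 0.9206
After a stylometric feature='absent': P(author N) = 0.6·0.9206 / (0.6·0.9206 + 0.7·0.0794) ≈ 0.9086

0.909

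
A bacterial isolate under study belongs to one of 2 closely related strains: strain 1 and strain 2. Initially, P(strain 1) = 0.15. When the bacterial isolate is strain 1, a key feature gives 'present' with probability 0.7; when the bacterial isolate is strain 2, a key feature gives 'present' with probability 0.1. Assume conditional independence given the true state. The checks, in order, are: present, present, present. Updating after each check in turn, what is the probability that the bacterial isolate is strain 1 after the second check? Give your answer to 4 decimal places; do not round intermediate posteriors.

0.8963

Apply Bayes' rule sequentially, carrying P(strain 1) forward.
After 'present': P(strain 1) = 0.7·0.1500 / (0.7·0.1500 + 0.1·0.8500) ≈ 0.5526
After 'present': P(strain 1) = 0.7·0.5526 / (0.7·0.5526 + 0.1·0.4474) ≈ 0.8963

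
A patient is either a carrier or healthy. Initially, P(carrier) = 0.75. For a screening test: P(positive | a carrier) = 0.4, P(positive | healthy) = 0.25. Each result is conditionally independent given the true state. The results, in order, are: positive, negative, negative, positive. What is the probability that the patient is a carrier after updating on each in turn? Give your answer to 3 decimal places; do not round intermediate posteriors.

0.831

After 'positive': P(carrier) = 0.4·0.7500 / (0.4·0.7500 + 0.25·0.2500) ≈ 0.8276
After 'negative': P(carrier) = 0.6·0.8276 / (0.6·0.8276 + 0.75·0.1724) ≈ 0.7934
After 'negative': P(carrier) = 0.6·0.7934 / (0.6·0.7934 + 0.75·0.2066) ≈ 0.7544
After 'positive': P(carrier) = 0.4·0.7544 / (0.4·0.7544 + 0.25·0.2456) ≈ 0.8309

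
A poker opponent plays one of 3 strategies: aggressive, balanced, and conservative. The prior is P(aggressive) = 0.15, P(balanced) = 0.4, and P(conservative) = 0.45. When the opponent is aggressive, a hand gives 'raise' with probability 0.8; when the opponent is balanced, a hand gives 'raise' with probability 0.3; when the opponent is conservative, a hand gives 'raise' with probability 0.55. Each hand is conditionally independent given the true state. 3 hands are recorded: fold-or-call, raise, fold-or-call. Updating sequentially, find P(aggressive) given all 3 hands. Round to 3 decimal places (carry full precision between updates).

Apply Bayes' rule sequentially, carrying P(aggressive) forward.
After 'fold-or-call': normaliser = 0.2·0.1500 + 0.7·0.4000 + 0.45·0.4500; P(aggressive) ≈ 0.0585, P(balanced) ≈ 0.5463, P(conservative) ≈ 0.3951
After 'raise': normaliser = 0.8·0.0585 + 0.3·0.5463 + 0.55·0.3951; P(aggressive) ≈ 0.1094, P(balanced) ≈ 0.3829, P(conservative) ≈ 0.5077
After 'fold-or-call': normaliser = 0.2·0.1094 + 0.7·0.3829 + 0.45·0.5077; P(aggressive) ≈ 0.0422, P(balanced) ≈ 0.5171, P(conservative) ≈ 0.4407

0.042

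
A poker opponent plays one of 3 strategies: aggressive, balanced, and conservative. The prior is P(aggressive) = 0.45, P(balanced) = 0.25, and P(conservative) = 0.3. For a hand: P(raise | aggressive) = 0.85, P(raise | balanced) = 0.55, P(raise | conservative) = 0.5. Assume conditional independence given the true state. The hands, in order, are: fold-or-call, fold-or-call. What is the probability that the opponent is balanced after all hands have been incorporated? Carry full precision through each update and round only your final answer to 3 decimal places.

Each posterior becomes the prior for the next update.
After 'fold-or-call': normaliser = 0.15·0.4500 + 0.45·0.2500 + 0.5·0.3000; P(aggressive) ≈ 0.2045, P(balanced) ≈ 0.3409, P(conservative) ≈ 0.4545
After 'fold-or-call': normaliser = 0.15·0.2045 + 0.45·0.3409 + 0.5·0.4545; P(aggressive) ≈ 0.0746, P(balanced) ≈ 0.3729, P(conservative) ≈ 0.5525

0.373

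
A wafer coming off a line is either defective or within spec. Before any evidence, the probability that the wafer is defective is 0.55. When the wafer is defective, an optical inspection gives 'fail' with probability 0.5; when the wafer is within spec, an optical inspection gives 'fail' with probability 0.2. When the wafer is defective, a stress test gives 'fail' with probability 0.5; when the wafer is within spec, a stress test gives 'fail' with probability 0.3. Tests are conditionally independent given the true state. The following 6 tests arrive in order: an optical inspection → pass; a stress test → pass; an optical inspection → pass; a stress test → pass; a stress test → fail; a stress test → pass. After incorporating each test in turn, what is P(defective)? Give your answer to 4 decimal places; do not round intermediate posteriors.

0.2248

After an optical inspection='pass': P(defective) = 0.5·0.5500 / (0.5·0.5500 + 0.8·0.4500) ≈ 0.4331
After a stress test='pass': P(defective) = 0.5·0.4331 / (0.5·0.4331 + 0.7·0.5669) ≈ 0.3530
After an optical inspection='pass': P(defective) = 0.5·0.3530 / (0.5·0.3530 + 0.8·0.6470) ≈ 0.2543
After a stress test='pass': P(defective) = 0.5·0.2543 / (0.5·0.2543 + 0.7·0.7457) ≈ 0.1959
After a stress test='fail': P(defective) = 0.5·0.1959 / (0.5·0.1959 + 0.3·0.8041) ≈ 0.2888
After a stress test='pass': P(defective) = 0.5·0.2888 / (0.5·0.2888 + 0.7·0.7112) ≈ 0.2248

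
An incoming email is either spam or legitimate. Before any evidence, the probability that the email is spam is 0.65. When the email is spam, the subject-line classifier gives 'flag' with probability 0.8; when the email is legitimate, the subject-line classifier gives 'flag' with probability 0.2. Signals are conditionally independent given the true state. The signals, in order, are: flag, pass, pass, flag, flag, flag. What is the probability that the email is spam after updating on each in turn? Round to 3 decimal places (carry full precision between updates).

Apply Bayes' rule sequentially, carrying P(spam) forward.
After 'flag': P(spam) = 0.8·0.6500 / (0.8·0.6500 + 0.2·0.3500) ≈ 0.8814
After 'pass': P(spam) = 0.2·0.8814 / (0.2·0.8814 + 0.8·0.1186) ≈ 0.6500
After 'pass': P(spam) = 0.2·0.6500 / (0.2·0.6500 + 0.8·0.3500) ≈ 0.3171
After 'flag': P(spam) = 0.8·0.3171 / (0.8·0.3171 + 0.2·0.6829) ≈ 0.6500
After 'flag': P(spam) = 0.8·0.6500 / (0.8·0.6500 + 0.2·0.3500) ≈ 0.8814
After 'flag': P(spam) = 0.8·0.8814 / (0.8·0.8814 + 0.2·0.1186) ≈ 0.9674

0.967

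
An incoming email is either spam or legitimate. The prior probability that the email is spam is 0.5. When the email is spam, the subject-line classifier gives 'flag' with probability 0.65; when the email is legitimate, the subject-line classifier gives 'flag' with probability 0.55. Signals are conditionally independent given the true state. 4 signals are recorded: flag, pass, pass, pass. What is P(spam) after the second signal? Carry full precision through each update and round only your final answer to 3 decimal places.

0.479

Each posterior becomes the prior for the next update.
After 'flag': P(spam) = 0.65·0.5000 / (0.65·0.5000 + 0.55·0.5000) ≈ 0.5417
After 'pass': P(spam) = 0.35·0.5417 / (0.35·0.5417 + 0.45·0.4583) ≈ 0.4789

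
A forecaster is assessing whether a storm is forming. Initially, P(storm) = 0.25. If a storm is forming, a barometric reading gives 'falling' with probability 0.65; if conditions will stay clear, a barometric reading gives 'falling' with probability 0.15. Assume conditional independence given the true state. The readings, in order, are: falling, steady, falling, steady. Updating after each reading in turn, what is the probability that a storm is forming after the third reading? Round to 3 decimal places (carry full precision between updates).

Apply Bayes' rule sequentially, carrying P(storm) forward.
After 'falling': P(storm) = 0.65·0.2500 / (0.65·0.2500 + 0.15·0.7500) ≈ 0.5909
After 'steady': P(storm) = 0.35·0.5909 / (0.35·0.5909 + 0.85·0.4091) ≈ 0.3730
After 'falling': P(storm) = 0.65·0.3730 / (0.65·0.3730 + 0.15·0.6270) ≈ 0.7205

0.720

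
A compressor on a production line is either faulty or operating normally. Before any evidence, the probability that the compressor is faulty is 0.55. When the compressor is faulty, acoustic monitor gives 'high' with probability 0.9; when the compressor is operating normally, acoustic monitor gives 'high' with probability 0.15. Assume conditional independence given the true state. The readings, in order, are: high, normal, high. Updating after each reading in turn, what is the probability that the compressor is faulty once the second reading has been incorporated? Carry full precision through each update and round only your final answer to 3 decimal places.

0.463

After 'high': P(faulty) = 0.9·0.5500 / (0.9·0.5500 + 0.15·0.4500) ≈ 0.8800
After 'normal': P(faulty) = 0.1·0.8800 / (0.1·0.8800 + 0.85·0.1200) ≈ 0.4632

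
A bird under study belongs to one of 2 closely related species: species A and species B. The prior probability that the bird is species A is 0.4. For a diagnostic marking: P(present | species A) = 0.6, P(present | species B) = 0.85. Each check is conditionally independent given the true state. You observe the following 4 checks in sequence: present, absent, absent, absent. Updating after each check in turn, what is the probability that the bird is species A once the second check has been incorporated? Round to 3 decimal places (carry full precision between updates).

After 'present': P(species A) = 0.6·0.4000 / (0.6·0.4000 + 0.85·0.6000) ≈ 0.3200
After 'absent': P(species A) = 0.4·0.3200 / (0.4·0.3200 + 0.15·0.6800) ≈ 0.5565

0.557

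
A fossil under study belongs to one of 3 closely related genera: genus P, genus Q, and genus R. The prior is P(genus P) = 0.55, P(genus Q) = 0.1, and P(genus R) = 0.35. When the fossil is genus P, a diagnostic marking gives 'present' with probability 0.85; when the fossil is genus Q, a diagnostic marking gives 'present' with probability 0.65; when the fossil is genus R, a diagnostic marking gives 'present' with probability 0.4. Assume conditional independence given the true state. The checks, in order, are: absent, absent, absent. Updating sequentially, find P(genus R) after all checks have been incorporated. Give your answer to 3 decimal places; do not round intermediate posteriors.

After 'absent': normaliser = 0.15·0.5500 + 0.35·0.1000 + 0.6·0.3500; P(genus P) ≈ 0.2519, P(genus Q) ≈ 0.1069, P(genus R) ≈ 0.6412
After 'absent': normaliser = 0.15·0.2519 + 0.35·0.1069 + 0.6·0.6412; P(genus P) ≈ 0.0822, P(genus Q) ≈ 0.0813, P(genus R) ≈ 0.8365
After 'absent': normaliser = 0.15·0.0822 + 0.35·0.0813 + 0.6·0.8365; P(genus P) ≈ 0.0227, P(genus Q) ≈ 0.0525, P(genus R) ≈ 0.9248

0.925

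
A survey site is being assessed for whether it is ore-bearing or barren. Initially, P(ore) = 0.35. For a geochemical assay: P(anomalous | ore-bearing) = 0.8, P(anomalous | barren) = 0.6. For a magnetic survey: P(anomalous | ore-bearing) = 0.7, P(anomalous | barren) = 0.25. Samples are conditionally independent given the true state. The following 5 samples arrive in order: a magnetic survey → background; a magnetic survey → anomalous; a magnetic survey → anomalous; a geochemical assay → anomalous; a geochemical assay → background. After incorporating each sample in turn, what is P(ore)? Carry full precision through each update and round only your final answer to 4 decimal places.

Each posterior becomes the prior for the next update.
After a magnetic survey='background': P(ore) = 0.3·0.3500 / (0.3·0.3500 + 0.75·0.6500) ≈ 0.1772
After a magnetic survey='anomalous': P(ore) = 0.7·0.1772 / (0.7·0.1772 + 0.25·0.8228) ≈ 0.3762
After a magnetic survey='anomalous': P(ore) = 0.7·0.3762 / (0.7·0.3762 + 0.25·0.6238) ≈ 0.6281
After a geochemical assay='anomalous': P(ore) = 0.8·0.6281 / (0.8·0.6281 + 0.6·0.3719) ≈ 0.6924
After a geochemical assay='background': P(ore) = 0.2·0.6924 / (0.2·0.6924 + 0.4·0.3076) ≈ 0.5296

0.5296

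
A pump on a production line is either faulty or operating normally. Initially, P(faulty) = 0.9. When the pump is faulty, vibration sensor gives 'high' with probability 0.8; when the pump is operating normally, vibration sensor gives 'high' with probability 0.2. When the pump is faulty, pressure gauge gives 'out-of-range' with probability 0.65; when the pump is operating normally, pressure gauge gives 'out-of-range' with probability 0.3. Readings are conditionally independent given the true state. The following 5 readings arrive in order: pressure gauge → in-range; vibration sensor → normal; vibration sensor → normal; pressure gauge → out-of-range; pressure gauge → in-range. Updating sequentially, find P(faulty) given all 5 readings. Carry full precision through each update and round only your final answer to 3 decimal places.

After pressure gauge='in-range': P(faulty) = 0.35·0.9000 / (0.35·0.9000 + 0.7·0.1000) ≈ 0.8182
After vibration sensor='normal': P(faulty) = 0.2·0.8182 / (0.2·0.8182 + 0.8·0.1818) ≈ 0.5294
After vibration sensor='normal': P(faulty) = 0.2·0.5294 / (0.2·0.5294 + 0.8·0.4706) ≈ 0.2195
After pressure gauge='out-of-range': P(faulty) = 0.65·0.2195 / (0.65·0.2195 + 0.3·0.7805) ≈ 0.3786
After pressure gauge='in-range': P(faulty) = 0.35·0.3786 / (0.35·0.3786 + 0.7·0.6214) ≈ 0.2335

0.234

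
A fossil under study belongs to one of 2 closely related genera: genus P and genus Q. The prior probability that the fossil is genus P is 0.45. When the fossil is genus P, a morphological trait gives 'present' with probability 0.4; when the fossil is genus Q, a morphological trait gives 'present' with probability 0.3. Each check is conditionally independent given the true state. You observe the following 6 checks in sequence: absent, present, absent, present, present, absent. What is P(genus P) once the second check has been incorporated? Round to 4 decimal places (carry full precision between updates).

0.4832

After 'absent': P(genus P) = 0.6·0.4500 / (0.6·0.4500 + 0.7·0.5500) ≈ 0.4122
After 'present': P(genus P) = 0.4·0.4122 / (0.4·0.4122 + 0.3·0.5878) ≈ 0.4832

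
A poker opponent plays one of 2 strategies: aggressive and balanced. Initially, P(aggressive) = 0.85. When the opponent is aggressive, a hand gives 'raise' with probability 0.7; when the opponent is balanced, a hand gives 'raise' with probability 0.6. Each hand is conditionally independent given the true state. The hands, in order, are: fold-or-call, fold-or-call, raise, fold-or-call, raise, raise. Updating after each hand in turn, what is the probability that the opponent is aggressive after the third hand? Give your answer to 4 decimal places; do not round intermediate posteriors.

0.7881

Apply Bayes' rule sequentially, carrying P(aggressive) forward.
After 'fold-or-call': P(aggressive) = 0.3·0.8500 / (0.3·0.8500 + 0.4·0.1500) ≈ 0.8095
After 'fold-or-call': P(aggressive) = 0.3·0.8095 / (0.3·0.8095 + 0.4·0.1905) ≈ 0.7612
After 'raise': P(aggressive) = 0.7·0.7612 / (0.7·0.7612 + 0.6·0.2388) ≈ 0.7881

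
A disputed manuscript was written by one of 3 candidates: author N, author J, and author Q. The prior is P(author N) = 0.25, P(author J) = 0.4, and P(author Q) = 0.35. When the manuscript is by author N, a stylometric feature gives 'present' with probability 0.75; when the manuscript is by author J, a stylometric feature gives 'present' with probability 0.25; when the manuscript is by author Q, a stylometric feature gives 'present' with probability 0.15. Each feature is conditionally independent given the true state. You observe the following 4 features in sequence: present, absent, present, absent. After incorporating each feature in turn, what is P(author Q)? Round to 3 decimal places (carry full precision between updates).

0.199

After 'present': normaliser = 0.75·0.2500 + 0.25·0.4000 + 0.15·0.3500; P(author N) ≈ 0.5515, P(author J) ≈ 0.2941, P(author Q) ≈ 0.1544
After 'absent': normaliser = 0.25·0.5515 + 0.75·0.2941 + 0.85·0.1544; P(author N) ≈ 0.2815, P(author J) ≈ 0.4505, P(author Q) ≈ 0.2680
After 'present': normaliser = 0.75·0.2815 + 0.25·0.4505 + 0.15·0.2680; P(author N) ≈ 0.5801, P(author J) ≈ 0.3094, P(author Q) ≈ 0.1105
After 'absent': normaliser = 0.25·0.5801 + 0.75·0.3094 + 0.85·0.1105; P(author N) ≈ 0.3079, P(author J) ≈ 0.4927, P(author Q) ≈ 0.1993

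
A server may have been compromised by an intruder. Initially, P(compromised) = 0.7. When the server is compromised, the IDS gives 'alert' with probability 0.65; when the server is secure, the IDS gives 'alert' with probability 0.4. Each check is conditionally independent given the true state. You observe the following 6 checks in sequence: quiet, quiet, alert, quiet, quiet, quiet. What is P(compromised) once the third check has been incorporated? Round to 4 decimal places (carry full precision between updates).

Apply Bayes' rule sequentially, carrying P(compromised) forward.
After 'quiet': P(compromised) = 0.35·0.7000 / (0.35·0.7000 + 0.6·0.3000) ≈ 0.5765
After 'quiet': P(compromised) = 0.35·0.5765 / (0.35·0.5765 + 0.6·0.4235) ≈ 0.4426
After 'alert': P(compromised) = 0.65·0.4426 / (0.65·0.4426 + 0.4·0.5574) ≈ 0.5634

0.5634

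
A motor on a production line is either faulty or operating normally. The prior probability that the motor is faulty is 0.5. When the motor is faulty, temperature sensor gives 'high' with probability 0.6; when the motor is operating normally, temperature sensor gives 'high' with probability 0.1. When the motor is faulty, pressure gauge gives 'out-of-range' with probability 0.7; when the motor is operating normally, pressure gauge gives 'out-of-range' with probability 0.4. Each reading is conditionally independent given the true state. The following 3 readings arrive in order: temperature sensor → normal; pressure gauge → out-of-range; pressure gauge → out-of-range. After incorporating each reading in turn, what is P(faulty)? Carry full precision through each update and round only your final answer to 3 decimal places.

After temperature sensor='normal': P(faulty) = 0.4·0.5000 / (0.4·0.5000 + 0.9·0.5000) ≈ 0.3077
After pressure gauge='out-of-range': P(faulty) = 0.7·0.3077 / (0.7·0.3077 + 0.4·0.6923) ≈ 0.4375
After pressure gauge='out-of-range': P(faulty) = 0.7·0.4375 / (0.7·0.4375 + 0.4·0.5625) ≈ 0.5765

0.576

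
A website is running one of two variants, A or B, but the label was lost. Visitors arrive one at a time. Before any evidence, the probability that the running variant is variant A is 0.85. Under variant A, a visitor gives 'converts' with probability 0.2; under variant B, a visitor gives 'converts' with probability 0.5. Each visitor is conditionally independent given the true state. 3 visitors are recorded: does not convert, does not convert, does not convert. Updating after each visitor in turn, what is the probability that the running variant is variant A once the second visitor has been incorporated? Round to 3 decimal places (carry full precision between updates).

After 'does not convert': P(A) = 0.8·0.8500 / (0.8·0.8500 + 0.5·0.1500) ≈ 0.9007
After 'does not convert': P(A) = 0.8·0.9007 / (0.8·0.9007 + 0.5·0.0993) ≈ 0.9355

0.936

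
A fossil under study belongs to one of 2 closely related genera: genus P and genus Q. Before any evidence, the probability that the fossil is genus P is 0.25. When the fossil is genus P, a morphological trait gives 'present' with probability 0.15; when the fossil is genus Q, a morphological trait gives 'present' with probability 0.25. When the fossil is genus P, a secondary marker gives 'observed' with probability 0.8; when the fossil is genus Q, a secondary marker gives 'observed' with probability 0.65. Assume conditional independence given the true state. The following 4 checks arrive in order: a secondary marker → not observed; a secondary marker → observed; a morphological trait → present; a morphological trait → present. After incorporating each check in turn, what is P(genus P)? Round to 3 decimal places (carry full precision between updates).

Apply Bayes' rule sequentially, carrying P(genus P) forward.
After a secondary marker='not observed': P(genus P) = 0.2·0.2500 / (0.2·0.2500 + 0.35·0.7500) ≈ 0.1600
After a secondary marker='observed': P(genus P) = 0.8·0.1600 / (0.8·0.1600 + 0.65·0.8400) ≈ 0.1899
After a morphological trait='present': P(genus P) = 0.15·0.1899 / (0.15·0.1899 + 0.25·0.8101) ≈ 0.1233
After a morphological trait='present': P(genus P) = 0.15·0.1233 / (0.15·0.1233 + 0.25·0.8767) ≈ 0.0778

0.078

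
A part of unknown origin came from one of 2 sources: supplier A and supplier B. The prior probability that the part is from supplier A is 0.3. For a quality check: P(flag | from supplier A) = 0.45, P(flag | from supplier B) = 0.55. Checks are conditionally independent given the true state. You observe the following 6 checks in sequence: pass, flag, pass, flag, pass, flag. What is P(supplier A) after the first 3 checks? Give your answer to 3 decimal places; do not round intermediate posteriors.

After 'pass': P(supplier A) = 0.55·0.3000 / (0.55·0.3000 + 0.45·0.7000) ≈ 0.3438
After 'flag': P(supplier A) = 0.45·0.3438 / (0.45·0.3438 + 0.55·0.6562) ≈ 0.3000
After 'pass': P(supplier A) = 0.55·0.3000 / (0.55·0.3000 + 0.45·0.7000) ≈ 0.3438

0.344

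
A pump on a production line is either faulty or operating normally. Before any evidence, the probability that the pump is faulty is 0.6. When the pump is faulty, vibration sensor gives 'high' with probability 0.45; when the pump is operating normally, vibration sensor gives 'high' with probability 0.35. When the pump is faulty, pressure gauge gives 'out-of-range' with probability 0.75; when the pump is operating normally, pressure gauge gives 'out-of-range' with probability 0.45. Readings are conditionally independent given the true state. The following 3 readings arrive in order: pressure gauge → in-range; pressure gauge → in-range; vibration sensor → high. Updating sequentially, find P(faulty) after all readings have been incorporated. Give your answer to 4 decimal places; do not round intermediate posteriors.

After pressure gauge='in-range': P(faulty) = 0.25·0.6000 / (0.25·0.6000 + 0.55·0.4000) ≈ 0.4054
After pressure gauge='in-range': P(faulty) = 0.25·0.4054 / (0.25·0.4054 + 0.55·0.5946) ≈ 0.2366
After vibration sensor='high': P(faulty) = 0.45·0.2366 / (0.45·0.2366 + 0.35·0.7634) ≈ 0.2849

0.2849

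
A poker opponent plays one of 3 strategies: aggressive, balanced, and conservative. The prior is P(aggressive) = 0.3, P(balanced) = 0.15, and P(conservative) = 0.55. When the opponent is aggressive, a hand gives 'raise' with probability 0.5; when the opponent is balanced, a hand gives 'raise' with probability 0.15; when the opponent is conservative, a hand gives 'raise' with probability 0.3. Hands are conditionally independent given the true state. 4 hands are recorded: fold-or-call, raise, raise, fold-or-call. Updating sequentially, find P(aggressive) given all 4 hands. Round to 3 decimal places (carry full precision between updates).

0.413

Apply Bayes' rule sequentially, carrying P(aggressive) forward.
After 'fold-or-call': normaliser = 0.5·0.3000 + 0.85·0.1500 + 0.7·0.5500; P(aggressive) ≈ 0.2264, P(balanced) ≈ 0.1925, P(conservative) ≈ 0.5811
After 'raise': normaliser = 0.5·0.2264 + 0.15·0.1925 + 0.3·0.5811; P(aggressive) ≈ 0.3578, P(balanced) ≈ 0.0912, P(conservative) ≈ 0.5510
After 'raise': normaliser = 0.5·0.3578 + 0.15·0.0912 + 0.3·0.5510; P(aggressive) ≈ 0.4999, P(balanced) ≈ 0.0382, P(conservative) ≈ 0.4619
After 'fold-or-call': normaliser = 0.5·0.4999 + 0.85·0.0382 + 0.7·0.4619; P(aggressive) ≈ 0.4126, P(balanced) ≈ 0.0537, P(conservative) ≈ 0.5337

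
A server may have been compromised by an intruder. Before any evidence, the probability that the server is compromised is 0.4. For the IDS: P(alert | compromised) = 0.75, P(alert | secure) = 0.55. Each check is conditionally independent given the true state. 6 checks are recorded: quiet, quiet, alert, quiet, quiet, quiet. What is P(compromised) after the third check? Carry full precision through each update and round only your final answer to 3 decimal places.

Apply Bayes' rule sequentially, carrying P(compromised) forward.
After 'quiet': P(compromised) = 0.25·0.4000 / (0.25·0.4000 + 0.45·0.6000) ≈ 0.2703
After 'quiet': P(compromised) = 0.25·0.2703 / (0.25·0.2703 + 0.45·0.7297) ≈ 0.1706
After 'alert': P(compromised) = 0.75·0.1706 / (0.75·0.1706 + 0.55·0.8294) ≈ 0.2191

0.219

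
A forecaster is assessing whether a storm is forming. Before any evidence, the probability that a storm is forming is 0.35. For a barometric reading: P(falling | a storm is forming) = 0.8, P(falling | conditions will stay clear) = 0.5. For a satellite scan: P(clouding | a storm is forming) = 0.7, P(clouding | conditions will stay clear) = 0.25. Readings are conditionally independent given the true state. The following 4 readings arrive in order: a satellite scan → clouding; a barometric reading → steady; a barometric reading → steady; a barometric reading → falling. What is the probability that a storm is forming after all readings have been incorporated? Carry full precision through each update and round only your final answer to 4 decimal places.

0.2785

After a satellite scan='clouding': P(storm) = 0.7·0.3500 / (0.7·0.3500 + 0.25·0.6500) ≈ 0.6012
After a barometric reading='steady': P(storm) = 0.2·0.6012 / (0.2·0.6012 + 0.5·0.3988) ≈ 0.3762
After a barometric reading='steady': P(storm) = 0.2·0.3762 / (0.2·0.3762 + 0.5·0.6238) ≈ 0.1943
After a barometric reading='falling': P(storm) = 0.8·0.1943 / (0.8·0.1943 + 0.5·0.8057) ≈ 0.2785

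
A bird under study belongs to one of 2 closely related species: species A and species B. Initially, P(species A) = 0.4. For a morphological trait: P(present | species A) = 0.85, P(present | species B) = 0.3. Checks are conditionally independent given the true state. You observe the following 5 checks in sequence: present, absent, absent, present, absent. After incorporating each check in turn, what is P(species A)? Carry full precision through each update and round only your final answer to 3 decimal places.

0.050

After 'present': P(species A) = 0.85·0.4000 / (0.85·0.4000 + 0.3·0.6000) ≈ 0.6538
After 'absent': P(species A) = 0.15·0.6538 / (0.15·0.6538 + 0.7·0.3462) ≈ 0.2881
After 'absent': P(species A) = 0.15·0.2881 / (0.15·0.2881 + 0.7·0.7119) ≈ 0.0798
After 'present': P(species A) = 0.85·0.0798 / (0.85·0.0798 + 0.3·0.9202) ≈ 0.1973
After 'absent': P(species A) = 0.15·0.1973 / (0.15·0.1973 + 0.7·0.8027) ≈ 0.0500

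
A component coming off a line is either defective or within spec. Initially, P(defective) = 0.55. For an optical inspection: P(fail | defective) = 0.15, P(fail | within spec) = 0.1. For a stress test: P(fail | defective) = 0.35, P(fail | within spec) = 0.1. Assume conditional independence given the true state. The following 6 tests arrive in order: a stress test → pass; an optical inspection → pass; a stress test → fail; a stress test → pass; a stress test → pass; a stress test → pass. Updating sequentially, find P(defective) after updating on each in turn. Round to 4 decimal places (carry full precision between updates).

0.5236

After a stress test='pass': P(defective) = 0.65·0.5500 / (0.65·0.5500 + 0.9·0.4500) ≈ 0.4689
After an optical inspection='pass': P(defective) = 0.85·0.4689 / (0.85·0.4689 + 0.9·0.5311) ≈ 0.4546
After a stress test='fail': P(defective) = 0.35·0.4546 / (0.35·0.4546 + 0.1·0.5454) ≈ 0.7448
After a stress test='pass': P(defective) = 0.65·0.7448 / (0.65·0.7448 + 0.9·0.2552) ≈ 0.6782
After a stress test='pass': P(defective) = 0.65·0.6782 / (0.65·0.6782 + 0.9·0.3218) ≈ 0.6035
After a stress test='pass': P(defective) = 0.65·0.6035 / (0.65·0.6035 + 0.9·0.3965) ≈ 0.5236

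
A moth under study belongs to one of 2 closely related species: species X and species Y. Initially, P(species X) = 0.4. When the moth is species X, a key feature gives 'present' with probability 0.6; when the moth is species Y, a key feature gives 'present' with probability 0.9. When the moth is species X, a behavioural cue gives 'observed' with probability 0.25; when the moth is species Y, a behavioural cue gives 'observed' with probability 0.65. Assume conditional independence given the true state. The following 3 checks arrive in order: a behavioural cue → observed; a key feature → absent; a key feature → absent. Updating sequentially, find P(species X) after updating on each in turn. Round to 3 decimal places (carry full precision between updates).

Each posterior becomes the prior for the next update.
After a behavioural cue='observed': P(species X) = 0.25·0.4000 / (0.25·0.4000 + 0.65·0.6000) ≈ 0.2041
After a key feature='absent': P(species X) = 0.4·0.2041 / (0.4·0.2041 + 0.1·0.7959) ≈ 0.5063
After a key feature='absent': P(species X) = 0.4·0.5063 / (0.4·0.5063 + 0.1·0.4937) ≈ 0.8040

0.804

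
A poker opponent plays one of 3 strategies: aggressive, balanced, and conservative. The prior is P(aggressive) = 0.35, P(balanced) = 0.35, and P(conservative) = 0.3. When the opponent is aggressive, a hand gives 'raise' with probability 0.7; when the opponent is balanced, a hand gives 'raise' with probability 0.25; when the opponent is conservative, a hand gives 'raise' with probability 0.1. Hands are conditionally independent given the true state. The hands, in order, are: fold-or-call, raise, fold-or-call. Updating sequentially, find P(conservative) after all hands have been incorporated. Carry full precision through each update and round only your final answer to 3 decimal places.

After 'fold-or-call': normaliser = 0.3·0.3500 + 0.75·0.3500 + 0.9·0.3000; P(aggressive) ≈ 0.1647, P(balanced) ≈ 0.4118, P(conservative) ≈ 0.4235
After 'raise': normaliser = 0.7·0.1647 + 0.25·0.4118 + 0.1·0.4235; P(aggressive) ≈ 0.4424, P(balanced) ≈ 0.3950, P(conservative) ≈ 0.1625
After 'fold-or-call': normaliser = 0.3·0.4424 + 0.75·0.3950 + 0.9·0.1625; P(aggressive) ≈ 0.2307, P(balanced) ≈ 0.5150, P(conservative) ≈ 0.2543

0.254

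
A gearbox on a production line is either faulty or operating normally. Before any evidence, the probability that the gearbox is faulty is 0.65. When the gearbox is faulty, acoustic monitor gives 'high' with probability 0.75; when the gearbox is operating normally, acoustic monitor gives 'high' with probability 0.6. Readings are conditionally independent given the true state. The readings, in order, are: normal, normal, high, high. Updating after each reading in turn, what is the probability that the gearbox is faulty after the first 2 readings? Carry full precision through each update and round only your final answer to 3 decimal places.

After 'normal': P(faulty) = 0.25·0.6500 / (0.25·0.6500 + 0.4·0.3500) ≈ 0.5372
After 'normal': P(faulty) = 0.25·0.5372 / (0.25·0.5372 + 0.4·0.4628) ≈ 0.4204

0.420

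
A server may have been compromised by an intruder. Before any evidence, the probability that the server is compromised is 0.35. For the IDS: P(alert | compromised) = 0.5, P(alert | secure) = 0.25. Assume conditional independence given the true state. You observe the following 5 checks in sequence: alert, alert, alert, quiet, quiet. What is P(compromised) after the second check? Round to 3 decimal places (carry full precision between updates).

0.683

After 'alert': P(compromised) = 0.5·0.3500 / (0.5·0.3500 + 0.25·0.6500) ≈ 0.5185
After 'alert': P(compromised) = 0.5·0.5185 / (0.5·0.5185 + 0.25·0.4815) ≈ 0.6829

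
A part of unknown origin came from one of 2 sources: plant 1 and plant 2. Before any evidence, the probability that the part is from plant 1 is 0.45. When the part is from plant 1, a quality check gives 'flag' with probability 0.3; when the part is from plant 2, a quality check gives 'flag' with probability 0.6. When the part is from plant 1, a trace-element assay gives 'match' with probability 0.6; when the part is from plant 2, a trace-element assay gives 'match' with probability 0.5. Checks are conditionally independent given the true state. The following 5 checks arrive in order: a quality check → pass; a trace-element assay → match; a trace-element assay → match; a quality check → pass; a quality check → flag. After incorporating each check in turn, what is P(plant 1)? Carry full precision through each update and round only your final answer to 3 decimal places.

0.643

After a quality check='pass': P(plant 1) = 0.7·0.4500 / (0.7·0.4500 + 0.4·0.5500) ≈ 0.5888
After a trace-element assay='match': P(plant 1) = 0.6·0.5888 / (0.6·0.5888 + 0.5·0.4112) ≈ 0.6321
After a trace-element assay='match': P(plant 1) = 0.6·0.6321 / (0.6·0.6321 + 0.5·0.3679) ≈ 0.6734
After a quality check='pass': P(plant 1) = 0.7·0.6734 / (0.7·0.6734 + 0.4·0.3266) ≈ 0.7830
After a quality check='flag': P(plant 1) = 0.3·0.7830 / (0.3·0.7830 + 0.6·0.2170) ≈ 0.6434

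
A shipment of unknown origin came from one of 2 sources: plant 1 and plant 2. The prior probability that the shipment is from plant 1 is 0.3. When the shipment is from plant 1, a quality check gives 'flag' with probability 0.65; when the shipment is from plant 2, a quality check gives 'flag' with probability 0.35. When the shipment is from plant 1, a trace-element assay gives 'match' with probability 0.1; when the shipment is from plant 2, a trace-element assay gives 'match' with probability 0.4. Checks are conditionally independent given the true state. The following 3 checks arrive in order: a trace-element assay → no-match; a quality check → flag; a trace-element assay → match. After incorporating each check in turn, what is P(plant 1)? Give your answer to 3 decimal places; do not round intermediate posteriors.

After a trace-element assay='no-match': P(plant 1) = 0.9·0.3000 / (0.9·0.3000 + 0.6·0.7000) ≈ 0.3913
After a quality check='flag': P(plant 1) = 0.65·0.3913 / (0.65·0.3913 + 0.35·0.6087) ≈ 0.5442
After a trace-element assay='match': P(plant 1) = 0.1·0.5442 / (0.1·0.5442 + 0.4·0.4558) ≈ 0.2299

0.230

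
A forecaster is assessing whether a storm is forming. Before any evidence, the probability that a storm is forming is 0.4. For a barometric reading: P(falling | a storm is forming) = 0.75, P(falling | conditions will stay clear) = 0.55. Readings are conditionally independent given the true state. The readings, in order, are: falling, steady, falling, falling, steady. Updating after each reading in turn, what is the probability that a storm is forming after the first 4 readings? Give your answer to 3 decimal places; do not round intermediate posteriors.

0.484

Each posterior becomes the prior for the next update.
After 'falling': P(storm) = 0.75·0.4000 / (0.75·0.4000 + 0.55·0.6000) ≈ 0.4762
After 'steady': P(storm) = 0.25·0.4762 / (0.25·0.4762 + 0.45·0.5238) ≈ 0.3356
After 'falling': P(storm) = 0.75·0.3356 / (0.75·0.3356 + 0.55·0.6644) ≈ 0.4078
After 'falling': P(storm) = 0.75·0.4078 / (0.75·0.4078 + 0.55·0.5922) ≈ 0.4843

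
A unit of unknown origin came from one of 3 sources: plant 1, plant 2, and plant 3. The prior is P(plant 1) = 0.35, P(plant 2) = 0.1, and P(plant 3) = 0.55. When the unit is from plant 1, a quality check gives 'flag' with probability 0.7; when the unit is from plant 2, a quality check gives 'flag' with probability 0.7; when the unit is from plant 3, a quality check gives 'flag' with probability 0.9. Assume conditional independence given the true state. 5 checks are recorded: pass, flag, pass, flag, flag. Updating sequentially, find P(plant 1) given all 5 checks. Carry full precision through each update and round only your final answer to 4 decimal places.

Apply Bayes' rule sequentially, carrying P(plant 1) forward.
After 'pass': normaliser = 0.3·0.3500 + 0.3·0.1000 + 0.1·0.5500; P(plant 1) ≈ 0.5526, P(plant 2) ≈ 0.1579, P(plant 3) ≈ 0.2895
After 'flag': normaliser = 0.7·0.5526 + 0.7·0.1579 + 0.9·0.2895; P(plant 1) ≈ 0.5104, P(plant 2) ≈ 0.1458, P(plant 3) ≈ 0.3438
After 'pass': normaliser = 0.3·0.5104 + 0.3·0.1458 + 0.1·0.3438; P(plant 1) ≈ 0.6622, P(plant 2) ≈ 0.1892, P(plant 3) ≈ 0.1486
After 'flag': normaliser = 0.7·0.6622 + 0.7·0.1892 + 0.9·0.1486; P(plant 1) ≈ 0.6352, P(plant 2) ≈ 0.1815, P(plant 3) ≈ 0.1833
After 'flag': normaliser = 0.7·0.6352 + 0.7·0.1815 + 0.9·0.1833; P(plant 1) ≈ 0.6036, P(plant 2) ≈ 0.1724, P(plant 3) ≈ 0.2240

0.6036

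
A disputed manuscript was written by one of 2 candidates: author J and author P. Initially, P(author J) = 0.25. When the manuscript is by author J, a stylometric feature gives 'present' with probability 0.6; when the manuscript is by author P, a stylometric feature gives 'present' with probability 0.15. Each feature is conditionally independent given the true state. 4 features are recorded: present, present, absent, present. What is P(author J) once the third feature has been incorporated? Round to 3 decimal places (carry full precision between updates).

0.715

After 'present': P(author J) = 0.6·0.2500 / (0.6·0.2500 + 0.15·0.7500) ≈ 0.5714
After 'present': P(author J) = 0.6·0.5714 / (0.6·0.5714 + 0.15·0.4286) ≈ 0.8421
After 'absent': P(author J) = 0.4·0.8421 / (0.4·0.8421 + 0.85·0.1579) ≈ 0.7151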